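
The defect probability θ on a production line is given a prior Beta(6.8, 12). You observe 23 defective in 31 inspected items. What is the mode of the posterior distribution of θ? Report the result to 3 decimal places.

θ̂_MAP = 0.603

Prior: Beta(6.8, 12).
Data: 23 successes in 31 trials. The binomial likelihood contributes θ^23(1−θ)^8, so the posterior is Beta(6.8+23, 12+8) = Beta(29.8, 20).
For Beta(a, b) with a, b > 1 the mode is (a−1)/(a+b−2) = 28.8/47.8 ≈ 0.603.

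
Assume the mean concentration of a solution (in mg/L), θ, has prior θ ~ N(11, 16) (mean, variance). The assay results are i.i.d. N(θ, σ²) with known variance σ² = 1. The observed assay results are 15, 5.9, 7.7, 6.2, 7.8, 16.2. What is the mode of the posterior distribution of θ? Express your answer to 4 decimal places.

n = 6; x̄ = (15 + 5.9 + 7.7 + 6.2 + 7.8 + 16.2)/6 = 58.8/6 = 9.8.
For a Normal prior and Normal likelihood with known variance, the posterior is Normal; its mode equals its mean, the precision-weighted average.
Prior precision 1/σ₀² = 1/16 = 0.0625; data precision n/σ² = 6/1 = 6.
θ̂ = (0.0625·11 + 6·9.8) / (0.0625 + 6) = 59.4875/6.0625 = 4759/485 ≈ 9.8124.

θ̂_MAP = 9.8124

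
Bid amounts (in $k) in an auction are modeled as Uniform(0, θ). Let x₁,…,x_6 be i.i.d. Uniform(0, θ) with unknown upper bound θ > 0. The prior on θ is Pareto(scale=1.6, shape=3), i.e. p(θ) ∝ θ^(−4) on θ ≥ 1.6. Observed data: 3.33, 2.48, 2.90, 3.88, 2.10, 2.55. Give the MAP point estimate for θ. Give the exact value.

The Uniform(0, θ) likelihood is θ^(−n) for θ ≥ max(xᵢ), zero otherwise. Here max(xᵢ) = 3.88.
Posterior ∝ θ^(−4) · θ^(−6) = θ^(−10) on θ ≥ max(1.6, 3.88) = 3.88.
This density is strictly decreasing in θ, so the posterior mode lies at the lower boundary of the support.

θ̂_MAP = 3.88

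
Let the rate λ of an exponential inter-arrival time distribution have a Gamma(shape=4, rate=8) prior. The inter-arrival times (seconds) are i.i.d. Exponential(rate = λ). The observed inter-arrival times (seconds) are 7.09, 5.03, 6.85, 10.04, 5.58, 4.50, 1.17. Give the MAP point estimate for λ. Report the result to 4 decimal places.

λ̂_MAP = 0.2072

The Exponential(rate=λ) likelihood is ∝ λ^n e^(−λΣtᵢ). Here n = 7 and Σtᵢ = 7.09 + 5.03 + 6.85 + 10.04 + 5.58 + 4.50 + 1.17 = 40.26.
Posterior ∝ λ^3e^(−8λ) · λ^7e^(−40.26λ) = λ^10e^(−48.26λ), i.e. Gamma(11, 48.26).
Mode = (a−1)/b = 10/48.26 ≈ 0.2072.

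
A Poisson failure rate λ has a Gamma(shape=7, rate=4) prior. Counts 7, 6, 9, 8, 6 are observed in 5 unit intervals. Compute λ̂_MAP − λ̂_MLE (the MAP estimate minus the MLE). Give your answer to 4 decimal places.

Σxᵢ = 36. Posterior is Gamma(43, 9); MAP = (43−1)/9 = 42/9 ≈ 4.66667.
MLE = x̄ = 36/5 ≈ 7.20000.
Difference = 42/9 − 36/5 = -38/15 ≈ -2.5333.

MAP − MLE = -2.5333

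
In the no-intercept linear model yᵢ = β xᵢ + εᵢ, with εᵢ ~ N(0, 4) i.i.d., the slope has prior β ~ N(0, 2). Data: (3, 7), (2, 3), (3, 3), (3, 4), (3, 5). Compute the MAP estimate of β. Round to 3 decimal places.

β̂_MAP = 1.500

log p(β | y) = −Σ(yᵢ − βxᵢ)²/(2·4) − β²/(2·2) + const.
Setting the derivative to zero: Σxᵢ(yᵢ − βxᵢ)/4 − β/2 = 0, so β = Σxᵢyᵢ / (Σxᵢ² + σ²/τ²).
Σxᵢyᵢ = 3·7 + 2·3 + 3·3 + 3·4 + 3·5 = 63; Σxᵢ² = 40; σ²/τ² = 2.
β̂_MAP = 63 / (40 + 2) = 63/42 ≈ 1.500.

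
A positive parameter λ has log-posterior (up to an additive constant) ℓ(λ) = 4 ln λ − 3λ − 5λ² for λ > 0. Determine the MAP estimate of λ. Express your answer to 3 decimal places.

λ̂_MAP = 0.500

ℓ'(λ) = 4/λ − 3 − 10λ. Setting this to zero and multiplying by λ: 10λ² + 3λ − 4 = 0.
λ = (−3 + √(3² + 4·10·4)) / (2·10) = (−3 + √169) / 20 = (−3 + 13)/20 = 1/2.
ℓ''(λ) = −4/λ² − 10 < 0, confirming a maximum.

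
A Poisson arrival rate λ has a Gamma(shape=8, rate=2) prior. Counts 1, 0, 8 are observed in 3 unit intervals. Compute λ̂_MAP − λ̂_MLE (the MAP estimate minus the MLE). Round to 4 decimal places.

MAP − MLE = 0.2000

Σxᵢ = 9. Posterior is Gamma(17, 5); MAP = (17−1)/5 = 16/5 ≈ 3.20000.
MLE = x̄ = 9/3 ≈ 3.00000.
Difference = 16/5 − 9/3 = 1/5 ≈ 0.2000.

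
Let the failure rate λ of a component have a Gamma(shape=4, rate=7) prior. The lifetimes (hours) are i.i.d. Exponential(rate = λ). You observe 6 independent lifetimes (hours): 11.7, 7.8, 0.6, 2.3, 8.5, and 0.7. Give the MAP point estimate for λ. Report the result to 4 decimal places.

The Exponential(rate=λ) likelihood is ∝ λ^n e^(−λΣtᵢ). Here n = 6 and Σtᵢ = 11.7 + 7.8 + 0.6 + 2.3 + 8.5 + 0.7 = 31.6.
Posterior ∝ λ^3e^(−7λ) · λ^6e^(−31.6λ) = λ^9e^(−38.6λ), i.e. Gamma(10, 38.6).
Mode = (a−1)/b = 9/38.6 ≈ 0.2332.

λ̂_MAP = 0.2332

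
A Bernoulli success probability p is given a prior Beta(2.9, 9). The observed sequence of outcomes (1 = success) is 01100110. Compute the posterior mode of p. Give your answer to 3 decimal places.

p̂_MAP = 0.330

Prior: Beta(2.9, 9).
Data: 4 successes in 8 trials (from the sequence). The binomial likelihood contributes p^4(1−p)^4, so the posterior is Beta(2.9+4, 9+4) = Beta(6.9, 13).
For Beta(a, b) with a, b > 1 the mode is (a−1)/(a+b−2) = 5.9/17.9 ≈ 0.330.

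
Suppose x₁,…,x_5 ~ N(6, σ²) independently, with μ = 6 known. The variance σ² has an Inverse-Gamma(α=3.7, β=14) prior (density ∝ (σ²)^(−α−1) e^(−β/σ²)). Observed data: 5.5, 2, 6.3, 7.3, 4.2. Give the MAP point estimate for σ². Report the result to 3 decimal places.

σ̂²_MAP = 3.422

Sum of squared deviations about the known mean: SS = (5.5−6)² + (2−6)² + (6.3−6)² + (7.3−6)² + (4.2−6)² = 21.27.
The Normal likelihood contributes (σ²)^(−n/2) exp(−SS/(2σ²)), so the posterior is Inverse-Gamma(α + n/2, β + SS/2) = Inverse-Gamma(6.2, 24.635).
The mode of Inverse-Gamma(a, b) is b/(a+1) = 24.635/7.2 ≈ 3.422.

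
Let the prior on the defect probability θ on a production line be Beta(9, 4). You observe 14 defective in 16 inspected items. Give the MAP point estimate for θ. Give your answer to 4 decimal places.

Prior: Beta(9, 4).
Data: 14 successes in 16 trials. The binomial likelihood contributes θ^14(1−θ)^2, so the posterior is Beta(9+14, 4+2) = Beta(23, 6).
For Beta(a, b) with a, b > 1 the mode is (a−1)/(a+b−2) = 22/27 ≈ 0.8148.

θ̂_MAP = 0.8148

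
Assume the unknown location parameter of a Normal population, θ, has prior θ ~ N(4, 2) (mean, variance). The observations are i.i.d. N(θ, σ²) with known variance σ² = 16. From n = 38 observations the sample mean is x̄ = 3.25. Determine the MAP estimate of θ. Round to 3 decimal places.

θ̂_MAP = 3.380

n = 38, x̄ = 3.25.
For a Normal prior and Normal likelihood with known variance, the posterior is Normal; its mode equals its mean, the precision-weighted average.
Prior precision 1/σ₀² = 1/2 = 0.5; data precision n/σ² = 38/16 = 2.375.
θ̂ = (0.5·4 + 2.375·3.25) / (0.5 + 2.375) = 9.71875/2.875 = 311/92 ≈ 3.380.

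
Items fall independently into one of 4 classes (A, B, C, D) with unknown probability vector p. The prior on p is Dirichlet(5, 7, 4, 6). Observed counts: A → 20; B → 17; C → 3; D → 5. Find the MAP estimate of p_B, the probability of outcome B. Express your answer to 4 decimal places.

The posterior is Dirichlet(αᵢ + nᵢ) = Dirichlet(25, 24, 7, 11).
For a Dirichlet(a₁,…,a_K) with all aᵢ > 1, the mode has j-th component (aⱼ − 1)/(Σaᵢ − K).
Here Σaᵢ = 67 and K = 4, so p_B = (24 − 1)/(67 − 4) = 23/63 ≈ 0.3651.

MAP estimate of p_B = 0.3651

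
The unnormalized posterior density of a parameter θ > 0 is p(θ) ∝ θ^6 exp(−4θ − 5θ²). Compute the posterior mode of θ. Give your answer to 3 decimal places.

ℓ'(θ) = 6/θ − 4 − 10θ. Setting this to zero and multiplying by θ: 10θ² + 4θ − 6 = 0.
θ = (−4 + √(4² + 4·10·6)) / (2·10) = (−4 + √256) / 20 = (−4 + 16)/20 = 3/5.
ℓ''(θ) = −6/θ² − 10 < 0, confirming a maximum.

θ̂_MAP = 0.600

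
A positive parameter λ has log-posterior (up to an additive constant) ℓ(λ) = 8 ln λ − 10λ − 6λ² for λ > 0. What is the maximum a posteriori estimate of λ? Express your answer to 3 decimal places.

ℓ'(λ) = 8/λ − 10 − 12λ. Setting this to zero and multiplying by λ: 12λ² + 10λ − 8 = 0.
λ = (−10 + √(10² + 4·12·8)) / (2·12) = (−10 + √484) / 24 = (−10 + 22)/24 = 1/2.
ℓ''(λ) = −8/λ² − 12 < 0, confirming a maximum.

λ̂_MAP = 0.500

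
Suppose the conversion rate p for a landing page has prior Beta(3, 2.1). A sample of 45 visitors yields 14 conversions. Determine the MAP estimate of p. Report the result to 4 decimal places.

Prior: Beta(3, 2.1).
Data: 14 successes in 45 trials. The binomial likelihood contributes p^14(1−p)^31, so the posterior is Beta(3+14, 2.1+31) = Beta(17, 33.1).
For Beta(a, b) with a, b > 1 the mode is (a−1)/(a+b−2) = 16/48.1 ≈ 0.3326.

p̂_MAP = 0.3326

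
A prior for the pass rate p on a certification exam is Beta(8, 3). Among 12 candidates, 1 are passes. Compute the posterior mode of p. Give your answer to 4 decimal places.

p̂_MAP = 0.3810

Prior: Beta(8, 3).
Data: 1 success in 12 trials. The binomial likelihood contributes p(1−p)^11, so the posterior is Beta(8+1, 3+11) = Beta(9, 14).
For Beta(a, b) with a, b > 1 the mode is (a−1)/(a+b−2) = 8/21 ≈ 0.3810.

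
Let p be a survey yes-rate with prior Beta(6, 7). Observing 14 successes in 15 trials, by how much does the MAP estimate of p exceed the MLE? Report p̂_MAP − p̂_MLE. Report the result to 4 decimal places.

Posterior is Beta(20, 8); MAP = (20−1)/(28−2) = 19/26 ≈ 0.73077.
MLE ignores the prior: p̂_MLE = k/n = 14/15 ≈ 0.93333.
Difference = 19/26 − 14/15 = -79/390 ≈ -0.2026.

MAP − MLE = -0.2026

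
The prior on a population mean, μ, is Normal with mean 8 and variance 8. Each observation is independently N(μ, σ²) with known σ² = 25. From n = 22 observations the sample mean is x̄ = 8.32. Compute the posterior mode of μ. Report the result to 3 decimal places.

n = 22, x̄ = 8.32.
For a Normal prior and Normal likelihood with known variance, the posterior is Normal; its mode equals its mean, the precision-weighted average.
Prior precision 1/σ₀² = 1/8 = 0.125; data precision n/σ² = 22/25 = 0.88.
μ̂ = (0.125·8 + 0.88·8.32) / (0.125 + 0.88) = 8.3216/1.005 = 41608/5025 ≈ 8.280.

μ̂_MAP = 8.280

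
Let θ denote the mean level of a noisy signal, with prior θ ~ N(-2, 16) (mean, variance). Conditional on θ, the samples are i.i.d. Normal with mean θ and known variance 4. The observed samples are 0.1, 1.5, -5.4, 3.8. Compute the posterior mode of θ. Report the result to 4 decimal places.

θ̂_MAP = -0.1176

n = 4; x̄ = (0.1 + 1.5 + (-5.4) + 3.8)/4 = 0/4 = 0.
For a Normal prior and Normal likelihood with known variance, the posterior is Normal; its mode equals its mean, the precision-weighted average.
Prior precision 1/σ₀² = 1/16 = 0.0625; data precision n/σ² = 4/4 = 1.
θ̂ = (0.0625·(-2) + 1·0) / (0.0625 + 1) = (-0.125)/1.0625 = -2/17 ≈ -0.1176.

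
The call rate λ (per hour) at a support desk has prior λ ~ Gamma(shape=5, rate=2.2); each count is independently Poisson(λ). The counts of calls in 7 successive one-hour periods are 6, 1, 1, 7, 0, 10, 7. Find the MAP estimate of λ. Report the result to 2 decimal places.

Σxᵢ = 6+1+1+7+0+10+7 = 32, with n = 7.
Posterior ∝ λ^4e^(−2.2λ) · λ^32e^(−7λ) = λ^36e^(−9.2λ), i.e. Gamma(shape=37, rate=9.2).
The mode of a Gamma(a, b) with a ≥ 1 (shape–rate) is (a−1)/b = 36/9.2 ≈ 3.91.

λ̂_MAP = 3.91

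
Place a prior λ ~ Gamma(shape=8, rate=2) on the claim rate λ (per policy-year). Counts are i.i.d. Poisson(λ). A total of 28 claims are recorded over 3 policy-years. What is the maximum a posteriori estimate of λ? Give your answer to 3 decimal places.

λ̂_MAP = 7.000

Σxᵢ = 28, n = 3.
Posterior ∝ λ^7e^(−2λ) · λ^28e^(−3λ) = λ^35e^(−5λ), i.e. Gamma(shape=36, rate=5).
The mode of a Gamma(a, b) with a ≥ 1 (shape–rate) is (a−1)/b = 35/5 ≈ 7.000.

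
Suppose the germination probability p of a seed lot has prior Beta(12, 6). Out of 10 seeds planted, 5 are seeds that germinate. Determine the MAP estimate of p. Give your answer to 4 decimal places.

p̂_MAP = 0.6154

Prior: Beta(12, 6).
Data: 5 successes in 10 trials. The binomial likelihood contributes p^5(1−p)^5, so the posterior is Beta(12+5, 6+5) = Beta(17, 11).
For Beta(a, b) with a, b > 1 the mode is (a−1)/(a+b−2) = 16/26 ≈ 0.6154.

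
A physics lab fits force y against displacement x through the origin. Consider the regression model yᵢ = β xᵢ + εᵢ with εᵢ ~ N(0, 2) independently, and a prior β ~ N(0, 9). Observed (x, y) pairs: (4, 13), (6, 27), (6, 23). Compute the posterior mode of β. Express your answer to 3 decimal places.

β̂_MAP = 3.990

log p(β | y) = −Σ(yᵢ − βxᵢ)²/(2·2) − β²/(2·9) + const.
Setting the derivative to zero: Σxᵢ(yᵢ − βxᵢ)/2 − β/9 = 0, so β = Σxᵢyᵢ / (Σxᵢ² + σ²/τ²).
Σxᵢyᵢ = 4·13 + 6·27 + 6·23 = 352; Σxᵢ² = 88; σ²/τ² = 2/9.
β̂_MAP = 352 / (88 + 2/9) = 352/(794/9) = 1584/397 ≈ 3.990.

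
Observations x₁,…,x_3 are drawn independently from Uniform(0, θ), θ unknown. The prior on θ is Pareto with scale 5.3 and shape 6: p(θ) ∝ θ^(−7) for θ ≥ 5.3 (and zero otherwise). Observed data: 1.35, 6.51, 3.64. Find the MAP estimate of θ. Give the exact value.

The Uniform(0, θ) likelihood is θ^(−n) for θ ≥ max(xᵢ), zero otherwise. Here max(xᵢ) = 6.51.
Posterior ∝ θ^(−7) · θ^(−3) = θ^(−10) on θ ≥ max(5.3, 6.51) = 6.51.
This density is strictly decreasing in θ, so the posterior mode lies at the lower boundary of the support.

θ̂_MAP = 6.51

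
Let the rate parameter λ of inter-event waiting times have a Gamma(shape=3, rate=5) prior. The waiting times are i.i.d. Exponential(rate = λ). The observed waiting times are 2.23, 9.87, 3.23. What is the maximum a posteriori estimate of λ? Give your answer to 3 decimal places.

The Exponential(rate=λ) likelihood is ∝ λ^n e^(−λΣtᵢ). Here n = 3 and Σtᵢ = 2.23 + 9.87 + 3.23 = 15.33.
Posterior ∝ λ^2e^(−5λ) · λ^3e^(−15.33λ) = λ^5e^(−20.33λ), i.e. Gamma(6, 20.33).
Mode = (a−1)/b = 5/20.33 ≈ 0.246.

λ̂_MAP = 0.246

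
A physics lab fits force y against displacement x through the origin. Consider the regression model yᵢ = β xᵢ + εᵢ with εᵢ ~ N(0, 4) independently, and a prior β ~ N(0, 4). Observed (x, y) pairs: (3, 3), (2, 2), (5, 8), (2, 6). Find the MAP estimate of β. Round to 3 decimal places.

β̂_MAP = 1.512

log p(β | y) = −Σ(yᵢ − βxᵢ)²/(2·4) − β²/(2·4) + const.
Setting the derivative to zero: Σxᵢ(yᵢ − βxᵢ)/4 − β/4 = 0, so β = Σxᵢyᵢ / (Σxᵢ² + σ²/τ²).
Σxᵢyᵢ = 3·3 + 2·2 + 5·8 + 2·6 = 65; Σxᵢ² = 42; σ²/τ² = 1.
β̂_MAP = 65 / (42 + 1) = 65/43 ≈ 1.512.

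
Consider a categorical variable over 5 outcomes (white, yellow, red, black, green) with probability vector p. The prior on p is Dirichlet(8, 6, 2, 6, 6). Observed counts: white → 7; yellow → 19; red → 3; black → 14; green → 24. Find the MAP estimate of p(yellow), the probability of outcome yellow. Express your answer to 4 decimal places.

MAP estimate of p(yellow) = 0.2667

The posterior is Dirichlet(αᵢ + nᵢ) = Dirichlet(15, 25, 5, 20, 30).
For a Dirichlet(a₁,…,a_K) with all aᵢ > 1, the mode has j-th component (aⱼ − 1)/(Σaᵢ − K).
Here Σaᵢ = 95 and K = 5, so p(yellow) = (25 − 1)/(95 − 5) = 24/90 ≈ 0.2667.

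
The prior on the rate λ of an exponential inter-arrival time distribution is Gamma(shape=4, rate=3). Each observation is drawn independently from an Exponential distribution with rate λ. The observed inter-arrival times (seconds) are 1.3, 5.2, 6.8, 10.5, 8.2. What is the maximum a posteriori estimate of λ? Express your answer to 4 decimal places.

λ̂_MAP = 0.2286

The Exponential(rate=λ) likelihood is ∝ λ^n e^(−λΣtᵢ). Here n = 5 and Σtᵢ = 1.3 + 5.2 + 6.8 + 10.5 + 8.2 = 32.
Posterior ∝ λ^3e^(−3λ) · λ^5e^(−32λ) = λ^8e^(−35λ), i.e. Gamma(9, 35).
Mode = (a−1)/b = 8/35 ≈ 0.2286.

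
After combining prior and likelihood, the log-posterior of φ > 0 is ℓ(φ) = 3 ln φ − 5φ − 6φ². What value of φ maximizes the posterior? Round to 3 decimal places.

φ̂_MAP = 0.333

ℓ'(φ) = 3/φ − 5 − 12φ. Setting this to zero and multiplying by φ: 12φ² + 5φ − 3 = 0.
φ = (−5 + √(5² + 4·12·3)) / (2·12) = (−5 + √169) / 24 = (−5 + 13)/24 = 1/3.
ℓ''(φ) = −3/φ² − 12 < 0, confirming a maximum.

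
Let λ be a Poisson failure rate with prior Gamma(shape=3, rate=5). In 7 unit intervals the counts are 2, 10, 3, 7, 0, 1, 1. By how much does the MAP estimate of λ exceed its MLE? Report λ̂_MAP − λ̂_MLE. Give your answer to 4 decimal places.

Σxᵢ = 24. Posterior is Gamma(27, 12); MAP = (27−1)/12 = 26/12 ≈ 2.16667.
MLE = x̄ = 24/7 ≈ 3.42857.
Difference = 26/12 − 24/7 = -53/42 ≈ -1.2619.

MAP − MLE = -1.2619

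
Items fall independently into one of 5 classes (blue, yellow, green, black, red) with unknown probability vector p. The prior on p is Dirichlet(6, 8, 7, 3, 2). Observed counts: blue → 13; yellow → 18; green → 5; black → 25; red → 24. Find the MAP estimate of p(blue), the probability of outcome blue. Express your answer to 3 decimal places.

The posterior is Dirichlet(αᵢ + nᵢ) = Dirichlet(19, 26, 12, 28, 26).
For a Dirichlet(a₁,…,a_K) with all aᵢ > 1, the mode has j-th component (aⱼ − 1)/(Σaᵢ − K).
Here Σaᵢ = 111 and K = 5, so p(blue) = (19 − 1)/(111 − 5) = 18/106 ≈ 0.170.

MAP estimate of p(blue) = 0.170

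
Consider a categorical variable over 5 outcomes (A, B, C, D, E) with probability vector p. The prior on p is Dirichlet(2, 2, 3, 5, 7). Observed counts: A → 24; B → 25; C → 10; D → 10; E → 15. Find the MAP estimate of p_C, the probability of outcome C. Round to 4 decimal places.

The posterior is Dirichlet(αᵢ + nᵢ) = Dirichlet(26, 27, 13, 15, 22).
For a Dirichlet(a₁,…,a_K) with all aᵢ > 1, the mode has j-th component (aⱼ − 1)/(Σaᵢ − K).
Here Σaᵢ = 103 and K = 5, so p_C = (13 − 1)/(103 − 5) = 12/98 ≈ 0.1224.

MAP estimate of p_C = 0.1224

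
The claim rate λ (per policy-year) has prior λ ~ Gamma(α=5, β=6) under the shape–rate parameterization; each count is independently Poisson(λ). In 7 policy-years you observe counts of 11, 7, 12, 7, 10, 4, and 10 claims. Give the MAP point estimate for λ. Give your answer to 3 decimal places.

λ̂_MAP = 5.000

Σxᵢ = 11+7+12+7+10+4+10 = 61, with n = 7.
Posterior ∝ λ^4e^(−6λ) · λ^61e^(−7λ) = λ^65e^(−13λ), i.e. Gamma(shape=66, rate=13).
The mode of a Gamma(a, b) with a ≥ 1 (shape–rate) is (a−1)/b = 65/13 ≈ 5.000.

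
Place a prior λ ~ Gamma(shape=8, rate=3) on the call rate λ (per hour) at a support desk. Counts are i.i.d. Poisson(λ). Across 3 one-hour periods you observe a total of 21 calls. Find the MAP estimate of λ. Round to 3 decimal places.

λ̂_MAP = 4.667

Σxᵢ = 21, n = 3.
Posterior ∝ λ^7e^(−3λ) · λ^21e^(−3λ) = λ^28e^(−6λ), i.e. Gamma(shape=29, rate=6).
The mode of a Gamma(a, b) with a ≥ 1 (shape–rate) is (a−1)/b = 28/6 ≈ 4.667.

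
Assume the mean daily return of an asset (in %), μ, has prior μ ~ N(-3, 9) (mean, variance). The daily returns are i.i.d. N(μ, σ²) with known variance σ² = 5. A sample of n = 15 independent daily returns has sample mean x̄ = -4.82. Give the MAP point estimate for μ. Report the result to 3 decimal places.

μ̂_MAP = -4.755

n = 15, x̄ = -4.82.
For a Normal prior and Normal likelihood with known variance, the posterior is Normal; its mode equals its mean, the precision-weighted average.
Prior precision 1/σ₀² = 1/9; data precision n/σ² = 15/5 = 3.
μ̂ = ((1/9)·(-3) + 3·(-4.82)) / (1/9 + 3) = (-2219/150)/(28/9) = -4.755.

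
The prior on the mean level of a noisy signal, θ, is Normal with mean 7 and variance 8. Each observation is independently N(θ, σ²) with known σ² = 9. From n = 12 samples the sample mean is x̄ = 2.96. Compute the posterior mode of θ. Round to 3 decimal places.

n = 12, x̄ = 2.96.
For a Normal prior and Normal likelihood with known variance, the posterior is Normal; its mode equals its mean, the precision-weighted average.
Prior precision 1/σ₀² = 1/8 = 0.125; data precision n/σ² = 12/9 = 4/3.
θ̂ = (0.125·7 + (4/3)·2.96) / (0.125 + 4/3) = (2893/600)/(35/24) = 2893/875 ≈ 3.306.

θ̂_MAP = 3.306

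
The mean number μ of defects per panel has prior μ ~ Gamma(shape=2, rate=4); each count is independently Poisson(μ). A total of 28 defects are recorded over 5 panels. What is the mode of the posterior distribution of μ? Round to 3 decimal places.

Σxᵢ = 28, n = 5.
Posterior ∝ μe^(−4μ) · μ^28e^(−5μ) = μ^29e^(−9μ), i.e. Gamma(shape=30, rate=9).
The mode of a Gamma(a, b) with a ≥ 1 (shape–rate) is (a−1)/b = 29/9 ≈ 3.222.

μ̂_MAP = 3.222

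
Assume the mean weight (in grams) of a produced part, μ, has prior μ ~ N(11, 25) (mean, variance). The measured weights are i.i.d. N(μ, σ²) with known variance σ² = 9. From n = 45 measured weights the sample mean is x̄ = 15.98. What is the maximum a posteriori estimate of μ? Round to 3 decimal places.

μ̂_MAP = 15.940

n = 45, x̄ = 15.98.
For a Normal prior and Normal likelihood with known variance, the posterior is Normal; its mode equals its mean, the precision-weighted average.
Prior precision 1/σ₀² = 1/25 = 0.04; data precision n/σ² = 45/9 = 5.
μ̂ = (0.04·11 + 5·15.98) / (0.04 + 5) = 80.34/5.04 = 1339/84 ≈ 15.940.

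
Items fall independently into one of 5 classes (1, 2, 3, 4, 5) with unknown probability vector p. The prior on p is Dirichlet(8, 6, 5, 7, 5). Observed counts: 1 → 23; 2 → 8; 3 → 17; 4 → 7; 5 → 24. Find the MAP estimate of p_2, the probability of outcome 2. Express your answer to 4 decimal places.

MAP estimate: 0.1238

The posterior is Dirichlet(αᵢ + nᵢ) = Dirichlet(31, 14, 22, 14, 29).
For a Dirichlet(a₁,…,a_K) with all aᵢ > 1, the mode has j-th component (aⱼ − 1)/(Σaᵢ − K).
Here Σaᵢ = 110 and K = 5, so p_2 = (14 − 1)/(110 − 5) = 13/105 ≈ 0.1238.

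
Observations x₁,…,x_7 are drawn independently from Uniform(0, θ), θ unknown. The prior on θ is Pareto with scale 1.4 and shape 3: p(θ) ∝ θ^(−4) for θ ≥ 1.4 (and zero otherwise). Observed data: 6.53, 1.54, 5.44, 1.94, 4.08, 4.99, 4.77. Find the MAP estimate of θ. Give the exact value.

The Uniform(0, θ) likelihood is θ^(−n) for θ ≥ max(xᵢ), zero otherwise. Here max(xᵢ) = 6.53.
Posterior ∝ θ^(−4) · θ^(−7) = θ^(−11) on θ ≥ max(1.4, 6.53) = 6.53.
This density is strictly decreasing in θ, so the posterior mode lies at the lower boundary of the support.

θ̂_MAP = 6.53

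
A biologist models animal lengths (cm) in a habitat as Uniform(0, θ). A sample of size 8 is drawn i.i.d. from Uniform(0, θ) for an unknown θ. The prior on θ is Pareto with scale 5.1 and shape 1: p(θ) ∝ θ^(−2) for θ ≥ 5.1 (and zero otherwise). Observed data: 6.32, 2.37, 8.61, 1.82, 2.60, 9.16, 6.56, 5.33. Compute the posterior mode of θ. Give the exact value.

θ̂_MAP = 9.16

The Uniform(0, θ) likelihood is θ^(−n) for θ ≥ max(xᵢ), zero otherwise. Here max(xᵢ) = 9.16.
Posterior ∝ θ^(−2) · θ^(−8) = θ^(−10) on θ ≥ max(5.1, 9.16) = 9.16.
This density is strictly decreasing in θ, so the posterior mode lies at the lower boundary of the support.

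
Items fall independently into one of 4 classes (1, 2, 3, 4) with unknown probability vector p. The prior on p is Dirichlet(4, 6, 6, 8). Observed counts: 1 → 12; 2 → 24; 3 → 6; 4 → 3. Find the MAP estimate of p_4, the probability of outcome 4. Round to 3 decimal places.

MAP estimate: 0.154

The posterior is Dirichlet(αᵢ + nᵢ) = Dirichlet(16, 30, 12, 11).
For a Dirichlet(a₁,…,a_K) with all aᵢ > 1, the mode has j-th component (aⱼ − 1)/(Σaᵢ − K).
Here Σaᵢ = 69 and K = 4, so p_4 = (11 − 1)/(69 − 4) = 10/65 ≈ 0.154.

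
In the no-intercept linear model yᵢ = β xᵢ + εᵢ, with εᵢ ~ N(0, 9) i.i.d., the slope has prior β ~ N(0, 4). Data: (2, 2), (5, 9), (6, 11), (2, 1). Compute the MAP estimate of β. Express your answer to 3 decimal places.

log p(β | y) = −Σ(yᵢ − βxᵢ)²/(2·9) − β²/(2·4) + const.
Setting the derivative to zero: Σxᵢ(yᵢ − βxᵢ)/9 − β/4 = 0, so β = Σxᵢyᵢ / (Σxᵢ² + σ²/τ²).
Σxᵢyᵢ = 2·2 + 5·9 + 6·11 + 2·1 = 117; Σxᵢ² = 69; σ²/τ² = 2.25.
β̂_MAP = 117 / (69 + 2.25) = 117/71.25 ≈ 1.642.

β̂_MAP = 1.642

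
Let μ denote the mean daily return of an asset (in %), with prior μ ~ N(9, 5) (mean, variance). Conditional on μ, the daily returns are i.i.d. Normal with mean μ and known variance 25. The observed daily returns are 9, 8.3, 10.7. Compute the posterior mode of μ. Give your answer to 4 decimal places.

n = 3; x̄ = (9 + 8.3 + 10.7)/3 = 28/3 = 28/3 ≈ 9.3333.
For a Normal prior and Normal likelihood with known variance, the posterior is Normal; its mode equals its mean, the precision-weighted average.
Prior precision 1/σ₀² = 1/5 = 0.2; data precision n/σ² = 3/25 = 0.12.
μ̂ = (0.2·9 + 0.12·(28/3)) / (0.2 + 0.12) = 2.92/0.32 = 9.1250.

μ̂_MAP = 9.1250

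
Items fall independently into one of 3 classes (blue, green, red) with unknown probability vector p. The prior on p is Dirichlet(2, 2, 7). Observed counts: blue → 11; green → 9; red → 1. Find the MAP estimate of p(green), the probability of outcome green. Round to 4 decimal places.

The posterior is Dirichlet(αᵢ + nᵢ) = Dirichlet(13, 11, 8).
For a Dirichlet(a₁,…,a_K) with all aᵢ > 1, the mode has j-th component (aⱼ − 1)/(Σaᵢ − K).
Here Σaᵢ = 32 and K = 3, so p(green) = (11 − 1)/(32 − 3) = 10/29 ≈ 0.3448.

MAP estimate of p(green) = 0.3448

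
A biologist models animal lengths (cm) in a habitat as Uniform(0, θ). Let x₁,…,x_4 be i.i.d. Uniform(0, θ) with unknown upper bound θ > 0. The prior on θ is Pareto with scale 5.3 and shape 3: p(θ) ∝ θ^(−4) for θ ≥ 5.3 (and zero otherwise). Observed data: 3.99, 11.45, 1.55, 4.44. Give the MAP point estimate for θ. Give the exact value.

θ̂_MAP = 11.45

The Uniform(0, θ) likelihood is θ^(−n) for θ ≥ max(xᵢ), zero otherwise. Here max(xᵢ) = 11.45.
Posterior ∝ θ^(−4) · θ^(−4) = θ^(−8) on θ ≥ max(5.3, 11.45) = 11.45.
This density is strictly decreasing in θ, so the posterior mode lies at the lower boundary of the support.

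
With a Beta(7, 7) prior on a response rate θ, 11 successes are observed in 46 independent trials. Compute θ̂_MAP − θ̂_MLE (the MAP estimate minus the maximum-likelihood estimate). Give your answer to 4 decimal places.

MAP − MLE = 0.0540

Posterior is Beta(18, 42); MAP = (18−1)/(60−2) = 17/58 ≈ 0.29310.
MLE ignores the prior: θ̂_MLE = k/n = 11/46 ≈ 0.23913.
Difference = 17/58 − 11/46 = 36/667 ≈ 0.0540.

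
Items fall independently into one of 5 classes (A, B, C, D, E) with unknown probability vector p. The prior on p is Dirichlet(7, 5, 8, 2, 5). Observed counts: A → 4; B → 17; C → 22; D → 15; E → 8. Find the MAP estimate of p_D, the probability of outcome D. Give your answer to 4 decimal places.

MAP estimate of p_D = 0.1818

The posterior is Dirichlet(αᵢ + nᵢ) = Dirichlet(11, 22, 30, 17, 13).
For a Dirichlet(a₁,…,a_K) with all aᵢ > 1, the mode has j-th component (aⱼ − 1)/(Σaᵢ − K).
Here Σaᵢ = 93 and K = 5, so p_D = (17 − 1)/(93 − 5) = 16/88 ≈ 0.1818.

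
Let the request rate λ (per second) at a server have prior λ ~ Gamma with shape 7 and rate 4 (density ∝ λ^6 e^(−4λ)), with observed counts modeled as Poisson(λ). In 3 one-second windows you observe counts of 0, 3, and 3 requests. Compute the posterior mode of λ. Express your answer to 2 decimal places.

Σxᵢ = 0+3+3 = 6, with n = 3.
Posterior ∝ λ^6e^(−4λ) · λ^6e^(−3λ) = λ^12e^(−7λ), i.e. Gamma(shape=13, rate=7).
The mode of a Gamma(a, b) with a ≥ 1 (shape–rate) is (a−1)/b = 12/7 ≈ 1.71.

λ̂_MAP = 1.71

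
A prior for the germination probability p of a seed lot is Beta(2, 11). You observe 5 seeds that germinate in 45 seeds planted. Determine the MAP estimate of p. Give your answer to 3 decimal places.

p̂_MAP = 0.107

Prior: Beta(2, 11).
Data: 5 successes in 45 trials. The binomial likelihood contributes p^5(1−p)^40, so the posterior is Beta(2+5, 11+40) = Beta(7, 51).
For Beta(a, b) with a, b > 1 the mode is (a−1)/(a+b−2) = 6/56 ≈ 0.107.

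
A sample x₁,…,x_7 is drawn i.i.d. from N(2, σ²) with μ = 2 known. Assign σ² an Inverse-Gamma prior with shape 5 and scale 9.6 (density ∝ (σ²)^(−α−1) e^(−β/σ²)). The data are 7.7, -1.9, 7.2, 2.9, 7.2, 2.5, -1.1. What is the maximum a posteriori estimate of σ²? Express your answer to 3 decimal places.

σ̂²_MAP = 6.929

Sum of squared deviations about the known mean: SS = (7.7−2)² + (-1.9−2)² + (7.2−2)² + (2.9−2)² + (7.2−2)² + (2.5−2)² + (-1.1−2)² = 112.45.
The Normal likelihood contributes (σ²)^(−n/2) exp(−SS/(2σ²)), so the posterior is Inverse-Gamma(α + n/2, β + SS/2) = Inverse-Gamma(8.5, 65.825).
The mode of Inverse-Gamma(a, b) is b/(a+1) = 65.825/9.5 ≈ 6.929.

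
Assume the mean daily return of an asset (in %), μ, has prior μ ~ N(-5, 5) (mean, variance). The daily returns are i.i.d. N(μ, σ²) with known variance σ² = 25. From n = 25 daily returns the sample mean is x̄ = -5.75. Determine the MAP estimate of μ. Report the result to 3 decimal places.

n = 25, x̄ = -5.75.
For a Normal prior and Normal likelihood with known variance, the posterior is Normal; its mode equals its mean, the precision-weighted average.
Prior precision 1/σ₀² = 1/5 = 0.2; data precision n/σ² = 25/25 = 1.
μ̂ = (0.2·(-5) + 1·(-5.75)) / (0.2 + 1) = (-6.75)/1.2 = -5.625.

μ̂_MAP = -5.625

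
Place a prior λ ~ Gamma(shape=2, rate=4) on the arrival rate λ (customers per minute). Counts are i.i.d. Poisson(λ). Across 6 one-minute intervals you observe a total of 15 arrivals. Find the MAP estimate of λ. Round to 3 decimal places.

λ̂_MAP = 1.600

Σxᵢ = 15, n = 6.
Posterior ∝ λe^(−4λ) · λ^15e^(−6λ) = λ^16e^(−10λ), i.e. Gamma(shape=17, rate=10).
The mode of a Gamma(a, b) with a ≥ 1 (shape–rate) is (a−1)/b = 16/10 ≈ 1.600.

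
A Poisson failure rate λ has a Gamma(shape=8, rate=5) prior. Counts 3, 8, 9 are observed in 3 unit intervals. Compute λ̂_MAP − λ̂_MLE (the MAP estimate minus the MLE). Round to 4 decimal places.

Σxᵢ = 20. Posterior is Gamma(28, 8); MAP = (28−1)/8 = 27/8 ≈ 3.37500.
MLE = x̄ = 20/3 ≈ 6.66667.
Difference = 27/8 − 20/3 = -79/24 ≈ -3.2917.

MAP − MLE = -3.2917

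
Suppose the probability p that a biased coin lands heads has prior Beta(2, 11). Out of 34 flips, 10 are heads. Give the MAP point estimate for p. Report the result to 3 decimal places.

Prior: Beta(2, 11).
Data: 10 successes in 34 trials. The binomial likelihood contributes p^10(1−p)^24, so the posterior is Beta(2+10, 11+24) = Beta(12, 35).
For Beta(a, b) with a, b > 1 the mode is (a−1)/(a+b−2) = 11/45 ≈ 0.244.

p̂_MAP = 0.244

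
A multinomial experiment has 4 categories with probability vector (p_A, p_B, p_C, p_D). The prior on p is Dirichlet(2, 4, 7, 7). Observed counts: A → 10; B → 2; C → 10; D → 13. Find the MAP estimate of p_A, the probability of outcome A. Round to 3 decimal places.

MAP estimate of p_A = 0.216

The posterior is Dirichlet(αᵢ + nᵢ) = Dirichlet(12, 6, 17, 20).
For a Dirichlet(a₁,…,a_K) with all aᵢ > 1, the mode has j-th component (aⱼ − 1)/(Σaᵢ − K).
Here Σaᵢ = 55 and K = 4, so p_A = (12 − 1)/(55 − 4) = 11/51 ≈ 0.216.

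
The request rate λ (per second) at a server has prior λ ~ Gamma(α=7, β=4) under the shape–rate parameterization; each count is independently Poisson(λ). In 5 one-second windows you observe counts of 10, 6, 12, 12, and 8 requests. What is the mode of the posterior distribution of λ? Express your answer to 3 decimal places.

Σxᵢ = 10+6+12+12+8 = 48, with n = 5.
Posterior ∝ λ^6e^(−4λ) · λ^48e^(−5λ) = λ^54e^(−9λ), i.e. Gamma(shape=55, rate=9).
The mode of a Gamma(a, b) with a ≥ 1 (shape–rate) is (a−1)/b = 54/9 ≈ 6.000.

λ̂_MAP = 6.000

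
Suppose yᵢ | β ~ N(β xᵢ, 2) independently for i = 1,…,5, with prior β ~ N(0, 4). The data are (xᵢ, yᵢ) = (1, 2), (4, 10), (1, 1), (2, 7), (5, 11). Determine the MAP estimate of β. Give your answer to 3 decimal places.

β̂_MAP = 2.358

log p(β | y) = −Σ(yᵢ − βxᵢ)²/(2·2) − β²/(2·4) + const.
Setting the derivative to zero: Σxᵢ(yᵢ − βxᵢ)/2 − β/4 = 0, so β = Σxᵢyᵢ / (Σxᵢ² + σ²/τ²).
Σxᵢyᵢ = 1·2 + 4·10 + 1·1 + 2·7 + 5·11 = 112; Σxᵢ² = 47; σ²/τ² = 0.5.
β̂_MAP = 112 / (47 + 0.5) = 112/47.5 ≈ 2.358.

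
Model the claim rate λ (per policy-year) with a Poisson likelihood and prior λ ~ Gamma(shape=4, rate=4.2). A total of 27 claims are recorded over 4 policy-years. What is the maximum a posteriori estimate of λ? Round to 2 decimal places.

λ̂_MAP = 3.66

Σxᵢ = 27, n = 4.
Posterior ∝ λ^3e^(−4.2λ) · λ^27e^(−4λ) = λ^30e^(−8.2λ), i.e. Gamma(shape=31, rate=8.2).
The mode of a Gamma(a, b) with a ≥ 1 (shape–rate) is (a−1)/b = 30/8.2 ≈ 3.66.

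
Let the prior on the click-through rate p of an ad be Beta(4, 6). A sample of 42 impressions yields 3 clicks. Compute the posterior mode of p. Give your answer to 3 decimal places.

p̂_MAP = 0.120

Prior: Beta(4, 6).
Data: 3 successes in 42 trials. The binomial likelihood contributes p^3(1−p)^39, so the posterior is Beta(4+3, 6+39) = Beta(7, 45).
For Beta(a, b) with a, b > 1 the mode is (a−1)/(a+b−2) = 6/50 ≈ 0.120.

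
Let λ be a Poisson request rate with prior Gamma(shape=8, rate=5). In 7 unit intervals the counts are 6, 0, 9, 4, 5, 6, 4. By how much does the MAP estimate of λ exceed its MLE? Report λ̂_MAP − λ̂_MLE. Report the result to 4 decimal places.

MAP − MLE = -1.4405

Σxᵢ = 34. Posterior is Gamma(42, 12); MAP = (42−1)/12 = 41/12 ≈ 3.41667.
MLE = x̄ = 34/7 ≈ 4.85714.
Difference = 41/12 − 34/7 = -121/84 ≈ -1.4405.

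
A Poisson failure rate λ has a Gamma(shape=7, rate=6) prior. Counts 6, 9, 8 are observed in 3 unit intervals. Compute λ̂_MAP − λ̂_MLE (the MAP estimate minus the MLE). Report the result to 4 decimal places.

MAP − MLE = -4.4444

Σxᵢ = 23. Posterior is Gamma(30, 9); MAP = (30−1)/9 = 29/9 ≈ 3.22222.
MLE = x̄ = 23/3 ≈ 7.66667.
Difference = 29/9 − 23/3 = -40/9 ≈ -4.4444.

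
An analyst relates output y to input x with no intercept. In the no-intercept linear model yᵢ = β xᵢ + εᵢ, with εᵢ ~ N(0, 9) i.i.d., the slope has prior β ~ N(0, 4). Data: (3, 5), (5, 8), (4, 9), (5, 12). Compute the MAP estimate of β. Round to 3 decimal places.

β̂_MAP = 1.955

log p(β | y) = −Σ(yᵢ − βxᵢ)²/(2·9) − β²/(2·4) + const.
Setting the derivative to zero: Σxᵢ(yᵢ − βxᵢ)/9 − β/4 = 0, so β = Σxᵢyᵢ / (Σxᵢ² + σ²/τ²).
Σxᵢyᵢ = 3·5 + 5·8 + 4·9 + 5·12 = 151; Σxᵢ² = 75; σ²/τ² = 2.25.
β̂_MAP = 151 / (75 + 2.25) = 151/77.25 ≈ 1.955.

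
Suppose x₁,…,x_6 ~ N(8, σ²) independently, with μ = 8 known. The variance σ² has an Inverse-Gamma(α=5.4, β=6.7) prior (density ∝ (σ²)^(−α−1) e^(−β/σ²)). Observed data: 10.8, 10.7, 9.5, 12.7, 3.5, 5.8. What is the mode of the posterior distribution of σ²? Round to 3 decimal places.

σ̂²_MAP = 4.147

Sum of squared deviations about the known mean: SS = (10.8−8)² + (10.7−8)² + (9.5−8)² + (12.7−8)² + (3.5−8)² + (5.8−8)² = 64.56.
The Normal likelihood contributes (σ²)^(−n/2) exp(−SS/(2σ²)), so the posterior is Inverse-Gamma(α + n/2, β + SS/2) = Inverse-Gamma(8.4, 38.98).
The mode of Inverse-Gamma(a, b) is b/(a+1) = 38.98/9.4 ≈ 4.147.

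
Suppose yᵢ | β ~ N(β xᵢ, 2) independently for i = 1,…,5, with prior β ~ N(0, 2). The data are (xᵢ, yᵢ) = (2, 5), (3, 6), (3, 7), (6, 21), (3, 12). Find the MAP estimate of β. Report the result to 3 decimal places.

log p(β | y) = −Σ(yᵢ − βxᵢ)²/(2·2) − β²/(2·2) + const.
Setting the derivative to zero: Σxᵢ(yᵢ − βxᵢ)/2 − β/2 = 0, so β = Σxᵢyᵢ / (Σxᵢ² + σ²/τ²).
Σxᵢyᵢ = 2·5 + 3·6 + 3·7 + 6·21 + 3·12 = 211; Σxᵢ² = 67; σ²/τ² = 1.
β̂_MAP = 211 / (67 + 1) = 211/68 ≈ 3.103.

β̂_MAP = 3.103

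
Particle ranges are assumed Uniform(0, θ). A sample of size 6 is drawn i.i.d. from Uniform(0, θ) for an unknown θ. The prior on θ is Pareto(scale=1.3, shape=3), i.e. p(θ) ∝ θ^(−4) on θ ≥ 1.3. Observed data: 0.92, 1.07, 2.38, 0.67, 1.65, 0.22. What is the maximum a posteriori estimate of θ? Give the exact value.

The Uniform(0, θ) likelihood is θ^(−n) for θ ≥ max(xᵢ), zero otherwise. Here max(xᵢ) = 2.38.
Posterior ∝ θ^(−4) · θ^(−6) = θ^(−10) on θ ≥ max(1.3, 2.38) = 2.38.
This density is strictly decreasing in θ, so the posterior mode lies at the lower boundary of the support.

θ̂_MAP = 2.38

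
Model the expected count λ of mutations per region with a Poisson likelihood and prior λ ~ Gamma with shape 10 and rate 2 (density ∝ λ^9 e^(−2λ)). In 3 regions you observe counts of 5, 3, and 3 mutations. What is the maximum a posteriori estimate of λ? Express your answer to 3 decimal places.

Σxᵢ = 5+3+3 = 11, with n = 3.
Posterior ∝ λ^9e^(−2λ) · λ^11e^(−3λ) = λ^20e^(−5λ), i.e. Gamma(shape=21, rate=5).
The mode of a Gamma(a, b) with a ≥ 1 (shape–rate) is (a−1)/b = 20/5 ≈ 4.000.

λ̂_MAP = 4.000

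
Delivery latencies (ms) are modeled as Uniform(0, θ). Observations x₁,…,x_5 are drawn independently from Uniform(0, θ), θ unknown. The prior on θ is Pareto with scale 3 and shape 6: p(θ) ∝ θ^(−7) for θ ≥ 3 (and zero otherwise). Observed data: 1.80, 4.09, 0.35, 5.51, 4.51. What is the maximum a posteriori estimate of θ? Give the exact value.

The Uniform(0, θ) likelihood is θ^(−n) for θ ≥ max(xᵢ), zero otherwise. Here max(xᵢ) = 5.51.
Posterior ∝ θ^(−7) · θ^(−5) = θ^(−12) on θ ≥ max(3, 5.51) = 5.51.
This density is strictly decreasing in θ, so the posterior mode lies at the lower boundary of the support.

θ̂_MAP = 5.51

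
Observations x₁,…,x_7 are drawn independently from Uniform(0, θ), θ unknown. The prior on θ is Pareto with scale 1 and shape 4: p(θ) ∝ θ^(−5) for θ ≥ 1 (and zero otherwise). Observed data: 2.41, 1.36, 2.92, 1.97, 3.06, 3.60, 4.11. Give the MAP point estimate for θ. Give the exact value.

The Uniform(0, θ) likelihood is θ^(−n) for θ ≥ max(xᵢ), zero otherwise. Here max(xᵢ) = 4.11.
Posterior ∝ θ^(−5) · θ^(−7) = θ^(−12) on θ ≥ max(1, 4.11) = 4.11.
This density is strictly decreasing in θ, so the posterior mode lies at the lower boundary of the support.

θ̂_MAP = 4.11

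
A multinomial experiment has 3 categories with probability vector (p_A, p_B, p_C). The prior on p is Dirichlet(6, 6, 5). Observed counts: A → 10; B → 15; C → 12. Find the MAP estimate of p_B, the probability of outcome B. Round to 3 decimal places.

The posterior is Dirichlet(αᵢ + nᵢ) = Dirichlet(16, 21, 17).
For a Dirichlet(a₁,…,a_K) with all aᵢ > 1, the mode has j-th component (aⱼ − 1)/(Σaᵢ − K).
Here Σaᵢ = 54 and K = 3, so p_B = (21 − 1)/(54 − 3) = 20/51 ≈ 0.392.

MAP estimate of p_B = 0.392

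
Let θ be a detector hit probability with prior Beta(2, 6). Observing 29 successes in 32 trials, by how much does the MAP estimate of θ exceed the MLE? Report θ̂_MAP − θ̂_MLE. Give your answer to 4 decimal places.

Posterior is Beta(31, 9); MAP = (31−1)/(40−2) = 30/38 ≈ 0.78947.
MLE ignores the prior: θ̂_MLE = k/n = 29/32 ≈ 0.90625.
Difference = 30/38 − 29/32 = -71/608 ≈ -0.1168.

MAP − MLE = -0.1168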